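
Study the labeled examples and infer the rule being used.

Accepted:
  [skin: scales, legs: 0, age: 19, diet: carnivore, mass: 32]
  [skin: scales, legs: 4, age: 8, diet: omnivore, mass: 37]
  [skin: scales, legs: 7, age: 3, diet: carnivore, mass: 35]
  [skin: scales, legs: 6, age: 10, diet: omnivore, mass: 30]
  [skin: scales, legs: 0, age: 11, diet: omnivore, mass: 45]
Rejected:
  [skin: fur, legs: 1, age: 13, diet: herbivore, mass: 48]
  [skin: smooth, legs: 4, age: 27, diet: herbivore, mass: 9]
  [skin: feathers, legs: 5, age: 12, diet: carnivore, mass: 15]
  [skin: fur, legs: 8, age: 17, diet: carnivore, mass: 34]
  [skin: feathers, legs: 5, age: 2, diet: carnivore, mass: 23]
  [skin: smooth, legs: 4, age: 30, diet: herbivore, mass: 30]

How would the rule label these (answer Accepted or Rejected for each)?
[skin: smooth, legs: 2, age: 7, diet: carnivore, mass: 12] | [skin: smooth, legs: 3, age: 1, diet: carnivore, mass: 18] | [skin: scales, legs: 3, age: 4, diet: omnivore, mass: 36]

Rejected, Rejected, Accepted

Checking candidate rules against both groups, what survives is: skin is scales.
[skin: smooth, legs: 2, age: 7, diet: carnivore, mass: 12]: skin is smooth — does not satisfy this, so Rejected.
[skin: smooth, legs: 3, age: 1, diet: carnivore, mass: 18]: skin is smooth — does not satisfy this, so Rejected.
[skin: scales, legs: 3, age: 4, diet: omnivore, mass: 36]: skin is scales — qualifies, so Accepted.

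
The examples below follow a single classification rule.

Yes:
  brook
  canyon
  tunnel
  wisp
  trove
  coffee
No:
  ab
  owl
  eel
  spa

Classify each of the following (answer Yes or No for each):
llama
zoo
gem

Yes, No, No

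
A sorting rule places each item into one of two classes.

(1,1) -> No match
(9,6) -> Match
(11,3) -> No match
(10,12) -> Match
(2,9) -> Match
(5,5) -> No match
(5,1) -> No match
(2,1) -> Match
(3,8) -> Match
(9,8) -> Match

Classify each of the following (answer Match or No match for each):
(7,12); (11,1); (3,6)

Match, No match, Match

'Match' ⟺ product is even.
Match: (7,12), since 7·12 = 84.
No match: (11,1), since 11·1 = 11.
Match: (3,6), since 3·6 = 18.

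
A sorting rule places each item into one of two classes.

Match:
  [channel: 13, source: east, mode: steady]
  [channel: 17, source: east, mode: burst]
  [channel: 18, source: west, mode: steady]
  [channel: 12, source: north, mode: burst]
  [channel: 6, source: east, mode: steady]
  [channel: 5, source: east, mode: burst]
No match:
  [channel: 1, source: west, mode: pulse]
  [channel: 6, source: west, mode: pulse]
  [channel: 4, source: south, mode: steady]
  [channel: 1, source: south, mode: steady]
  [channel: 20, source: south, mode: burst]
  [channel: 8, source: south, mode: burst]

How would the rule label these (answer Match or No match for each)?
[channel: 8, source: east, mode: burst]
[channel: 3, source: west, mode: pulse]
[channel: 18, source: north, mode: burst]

Match, No match, Match

Every 'Match' example satisfies: source is not south AND mode is not pulse. None of the 'No match' examples do.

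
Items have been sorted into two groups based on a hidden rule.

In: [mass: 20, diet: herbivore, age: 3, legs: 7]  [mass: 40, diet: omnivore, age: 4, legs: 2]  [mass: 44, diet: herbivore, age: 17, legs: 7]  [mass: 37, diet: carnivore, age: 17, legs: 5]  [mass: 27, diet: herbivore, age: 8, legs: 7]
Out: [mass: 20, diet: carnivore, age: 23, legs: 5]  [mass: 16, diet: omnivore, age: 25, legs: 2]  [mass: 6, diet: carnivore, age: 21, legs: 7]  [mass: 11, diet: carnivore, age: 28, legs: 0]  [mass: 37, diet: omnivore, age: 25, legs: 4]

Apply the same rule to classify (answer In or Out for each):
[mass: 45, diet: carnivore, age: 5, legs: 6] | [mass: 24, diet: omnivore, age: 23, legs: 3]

In, Out

One predicate separates the groups cleanly: age ≤ 17.
In: [mass: 45, diet: carnivore, age: 5, legs: 6], since age = 5.
Out: [mass: 24, diet: omnivore, age: 23, legs: 3], since age = 23.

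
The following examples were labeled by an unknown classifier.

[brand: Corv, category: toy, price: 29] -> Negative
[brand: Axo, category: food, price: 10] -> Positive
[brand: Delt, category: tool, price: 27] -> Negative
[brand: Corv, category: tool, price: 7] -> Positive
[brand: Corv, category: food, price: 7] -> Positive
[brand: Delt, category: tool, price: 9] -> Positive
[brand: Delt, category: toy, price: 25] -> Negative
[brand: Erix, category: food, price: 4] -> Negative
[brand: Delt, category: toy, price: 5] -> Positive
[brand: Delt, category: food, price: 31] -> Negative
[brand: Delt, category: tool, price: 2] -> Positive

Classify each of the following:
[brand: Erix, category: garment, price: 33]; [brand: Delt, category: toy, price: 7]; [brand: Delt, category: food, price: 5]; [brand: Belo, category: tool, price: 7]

All 'Positive' examples share one property — price ≠ 4 AND price ≤ 10 — and every 'Negative' example lacks it.
[brand: Erix, category: garment, price: 33] — price = 33, hence Negative.
[brand: Delt, category: toy, price: 7] — price = 7, hence Positive.
[brand: Delt, category: food, price: 5] — price = 5, hence Positive.
[brand: Belo, category: tool, price: 7] — price = 7, hence Positive.

Negative, Positive, Positive, Positive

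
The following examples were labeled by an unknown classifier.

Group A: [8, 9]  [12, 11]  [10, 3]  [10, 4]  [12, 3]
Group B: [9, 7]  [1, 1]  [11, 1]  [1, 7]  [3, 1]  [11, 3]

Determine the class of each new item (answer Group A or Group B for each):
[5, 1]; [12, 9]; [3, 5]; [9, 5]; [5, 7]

Group B, Group A, Group B, Group B, Group B

The pattern is that an item is 'Group A' exactly when: first is even.
[5, 1] → first 5 → Group B.
[12, 9] → first 12 → Group A.
[3, 5] → first 3 → Group B.
[9, 5] → first 9 → Group B.
[5, 7] → first 5 → Group B.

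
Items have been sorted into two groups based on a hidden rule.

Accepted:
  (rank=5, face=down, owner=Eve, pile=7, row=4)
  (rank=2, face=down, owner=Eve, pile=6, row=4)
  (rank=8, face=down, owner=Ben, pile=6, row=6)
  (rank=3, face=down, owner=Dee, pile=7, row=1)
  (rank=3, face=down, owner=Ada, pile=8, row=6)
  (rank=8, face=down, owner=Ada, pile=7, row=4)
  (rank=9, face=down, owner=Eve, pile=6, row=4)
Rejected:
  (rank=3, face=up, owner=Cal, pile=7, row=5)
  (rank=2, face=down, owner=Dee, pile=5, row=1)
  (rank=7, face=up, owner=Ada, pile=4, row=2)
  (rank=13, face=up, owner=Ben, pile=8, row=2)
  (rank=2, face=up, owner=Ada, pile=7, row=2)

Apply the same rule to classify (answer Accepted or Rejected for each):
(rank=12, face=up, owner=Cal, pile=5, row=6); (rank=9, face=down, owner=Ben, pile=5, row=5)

Rejected, Rejected

A rule that fits every label: face is down AND pile ≥ 6 — true of each 'Accepted' example, false of each 'Rejected' one.
(rank=12, face=up, owner=Cal, pile=5, row=6) → face is up, pile = 5 → Rejected.
(rank=9, face=down, owner=Ben, pile=5, row=5) → face is down, pile = 5 → Rejected.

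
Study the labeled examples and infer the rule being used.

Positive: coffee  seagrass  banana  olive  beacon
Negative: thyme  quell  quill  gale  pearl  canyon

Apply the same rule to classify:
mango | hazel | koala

Negative, Negative, Positive

The pattern is that an item is 'Positive' exactly when: has ≥ 3 vowels.
mango — 2 vowels, hence Negative.
hazel — 2 vowels, hence Negative.
koala — 3 vowels, hence Positive.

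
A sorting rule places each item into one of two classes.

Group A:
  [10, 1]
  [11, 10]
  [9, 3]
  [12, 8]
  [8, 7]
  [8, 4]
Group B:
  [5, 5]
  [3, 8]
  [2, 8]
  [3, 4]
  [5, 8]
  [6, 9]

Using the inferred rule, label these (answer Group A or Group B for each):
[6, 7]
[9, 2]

Group B, Group A

The simplest hypothesis consistent with all the labels is: first > second.
[6, 7] → 6 < 7 → Group B.
[9, 2] → 9 > 2 → Group A.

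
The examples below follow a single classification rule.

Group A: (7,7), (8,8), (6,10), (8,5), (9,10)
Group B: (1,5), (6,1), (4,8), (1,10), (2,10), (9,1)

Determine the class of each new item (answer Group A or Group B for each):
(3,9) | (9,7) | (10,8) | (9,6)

The simplest hypothesis consistent with all the labels is: sum ≥ 13.
(3,9): Group B (3+9 = 12).
(9,7): Group A (9+7 = 16).
(10,8): Group A (10+8 = 18).
(9,6): Group A (9+6 = 15).

Group B, Group A, Group A, Group A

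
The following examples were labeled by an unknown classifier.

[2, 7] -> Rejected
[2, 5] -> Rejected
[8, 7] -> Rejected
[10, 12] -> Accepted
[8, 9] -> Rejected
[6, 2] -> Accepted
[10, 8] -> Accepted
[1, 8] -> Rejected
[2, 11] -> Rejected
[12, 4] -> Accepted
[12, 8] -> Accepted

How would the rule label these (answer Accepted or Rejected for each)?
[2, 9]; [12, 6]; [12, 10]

Rejected, Accepted, Accepted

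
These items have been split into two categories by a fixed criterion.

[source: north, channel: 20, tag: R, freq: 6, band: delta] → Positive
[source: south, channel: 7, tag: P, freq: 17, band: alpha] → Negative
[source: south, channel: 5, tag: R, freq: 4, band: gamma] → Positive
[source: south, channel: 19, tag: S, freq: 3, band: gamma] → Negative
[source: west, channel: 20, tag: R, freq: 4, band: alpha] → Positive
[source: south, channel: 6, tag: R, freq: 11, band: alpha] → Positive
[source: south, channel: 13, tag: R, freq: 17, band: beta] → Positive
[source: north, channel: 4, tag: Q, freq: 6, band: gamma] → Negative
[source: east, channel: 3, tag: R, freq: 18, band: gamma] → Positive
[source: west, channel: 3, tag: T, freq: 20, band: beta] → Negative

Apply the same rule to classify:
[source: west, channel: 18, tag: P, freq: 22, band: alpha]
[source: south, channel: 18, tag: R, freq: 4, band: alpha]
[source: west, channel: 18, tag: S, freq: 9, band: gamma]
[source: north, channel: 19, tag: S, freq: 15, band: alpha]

Comparing the two groups points to one rule — tag is R.
[source: west, channel: 18, tag: P, freq: 22, band: alpha] → tag is P → Negative.
[source: south, channel: 18, tag: R, freq: 4, band: alpha] → tag is R → Positive.
[source: west, channel: 18, tag: S, freq: 9, band: gamma] → tag is S → Negative.
[source: north, channel: 19, tag: S, freq: 15, band: alpha] → tag is S → Negative.

Negative, Positive, Negative, Negative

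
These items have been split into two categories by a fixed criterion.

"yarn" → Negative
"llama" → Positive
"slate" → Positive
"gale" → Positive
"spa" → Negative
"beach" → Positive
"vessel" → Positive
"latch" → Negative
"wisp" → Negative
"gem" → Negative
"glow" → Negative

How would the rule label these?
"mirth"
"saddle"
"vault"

Negative, Positive, Positive

Rule: has ≥ 2 vowels. This holds for each 'Positive' example and fails for each 'Negative' one.
"mirth": 1 vowel, doesn't qualify → Negative. "saddle": 2 vowels, fits → Positive. "vault": 2 vowels, fits → Positive.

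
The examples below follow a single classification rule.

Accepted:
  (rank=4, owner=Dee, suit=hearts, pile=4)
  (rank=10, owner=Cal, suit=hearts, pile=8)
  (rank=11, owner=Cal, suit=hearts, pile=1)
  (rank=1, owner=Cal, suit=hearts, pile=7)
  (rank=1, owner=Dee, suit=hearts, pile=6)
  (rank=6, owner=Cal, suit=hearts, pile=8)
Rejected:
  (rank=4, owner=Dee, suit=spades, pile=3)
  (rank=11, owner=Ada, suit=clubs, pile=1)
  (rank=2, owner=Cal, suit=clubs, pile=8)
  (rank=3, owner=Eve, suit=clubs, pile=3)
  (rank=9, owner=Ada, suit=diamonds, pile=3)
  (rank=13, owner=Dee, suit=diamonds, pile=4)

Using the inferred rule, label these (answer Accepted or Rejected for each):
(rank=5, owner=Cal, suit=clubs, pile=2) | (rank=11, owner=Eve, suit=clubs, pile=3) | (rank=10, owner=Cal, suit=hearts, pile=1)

Rejected, Rejected, Accepted

A rule that fits every label: suit is hearts — true of each 'Accepted' example, false of each 'Rejected' one.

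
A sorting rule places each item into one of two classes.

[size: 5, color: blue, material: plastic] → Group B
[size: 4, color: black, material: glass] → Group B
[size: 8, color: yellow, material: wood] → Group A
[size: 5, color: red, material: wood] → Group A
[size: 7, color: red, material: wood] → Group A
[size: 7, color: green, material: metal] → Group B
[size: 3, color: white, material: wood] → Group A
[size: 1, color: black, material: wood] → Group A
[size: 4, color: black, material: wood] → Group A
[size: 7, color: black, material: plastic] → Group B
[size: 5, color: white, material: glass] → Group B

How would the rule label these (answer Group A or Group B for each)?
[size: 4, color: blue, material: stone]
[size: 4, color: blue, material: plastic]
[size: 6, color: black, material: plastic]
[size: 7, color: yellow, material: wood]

Group B, Group B, Group B, Group A

The distinguishing property — material is wood — holds for all the 'Group A' cases and none of the 'Group B' cases.
[size: 4, color: blue, material: stone] — material is stone, hence Group B. [size: 4, color: blue, material: plastic] — material is plastic, hence Group B. [size: 6, color: black, material: plastic] — material is plastic, hence Group B. [size: 7, color: yellow, material: wood] — material is wood, hence Group A.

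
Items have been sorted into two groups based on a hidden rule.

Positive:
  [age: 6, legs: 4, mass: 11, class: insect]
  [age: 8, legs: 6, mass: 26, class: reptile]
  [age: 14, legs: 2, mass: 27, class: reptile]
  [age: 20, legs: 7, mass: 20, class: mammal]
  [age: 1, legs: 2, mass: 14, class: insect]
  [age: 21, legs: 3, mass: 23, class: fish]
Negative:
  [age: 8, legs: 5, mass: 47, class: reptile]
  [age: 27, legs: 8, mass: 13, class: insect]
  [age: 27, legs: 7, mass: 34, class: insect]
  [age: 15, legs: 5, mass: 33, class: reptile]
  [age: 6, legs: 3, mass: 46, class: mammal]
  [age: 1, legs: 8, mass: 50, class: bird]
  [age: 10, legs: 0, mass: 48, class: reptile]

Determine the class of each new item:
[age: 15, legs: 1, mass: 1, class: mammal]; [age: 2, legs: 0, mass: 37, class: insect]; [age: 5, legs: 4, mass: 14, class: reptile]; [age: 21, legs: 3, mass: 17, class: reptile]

The simplest hypothesis consistent with all the labels is: mass ≤ 27 AND age ≤ 21.

Positive, Negative, Positive, Positive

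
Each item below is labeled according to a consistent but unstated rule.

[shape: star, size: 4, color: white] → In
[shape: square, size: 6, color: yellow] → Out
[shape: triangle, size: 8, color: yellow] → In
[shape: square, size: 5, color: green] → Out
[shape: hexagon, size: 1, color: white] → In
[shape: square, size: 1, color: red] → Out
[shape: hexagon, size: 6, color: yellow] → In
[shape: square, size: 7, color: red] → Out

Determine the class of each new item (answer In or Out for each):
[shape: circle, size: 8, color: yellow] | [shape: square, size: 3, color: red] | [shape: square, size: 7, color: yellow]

In, Out, Out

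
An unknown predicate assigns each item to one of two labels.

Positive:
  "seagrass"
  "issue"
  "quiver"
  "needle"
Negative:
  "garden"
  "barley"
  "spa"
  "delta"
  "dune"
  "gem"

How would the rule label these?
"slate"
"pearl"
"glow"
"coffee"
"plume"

Negative, Negative, Negative, Positive, Negative

One predicate separates the groups cleanly: has ≥ 3 vowels.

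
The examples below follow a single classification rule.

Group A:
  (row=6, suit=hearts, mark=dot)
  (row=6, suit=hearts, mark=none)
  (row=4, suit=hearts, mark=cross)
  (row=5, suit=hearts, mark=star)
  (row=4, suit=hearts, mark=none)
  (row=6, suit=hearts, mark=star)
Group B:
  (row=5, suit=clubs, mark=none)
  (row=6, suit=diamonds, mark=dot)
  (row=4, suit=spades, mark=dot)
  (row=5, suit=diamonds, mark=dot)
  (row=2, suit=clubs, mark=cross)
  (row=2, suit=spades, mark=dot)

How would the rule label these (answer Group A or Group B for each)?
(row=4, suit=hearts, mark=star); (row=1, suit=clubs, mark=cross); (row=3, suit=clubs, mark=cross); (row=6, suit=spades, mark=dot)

Group A, Group B, Group B, Group B

Comparing the two groups points to one rule — suit is hearts.
(row=4, suit=hearts, mark=star) — suit is hearts, hence Group A. (row=1, suit=clubs, mark=cross) — suit is clubs, hence Group B. (row=3, suit=clubs, mark=cross) — suit is clubs, hence Group B. (row=6, suit=spades, mark=dot) — suit is spades, hence Group B.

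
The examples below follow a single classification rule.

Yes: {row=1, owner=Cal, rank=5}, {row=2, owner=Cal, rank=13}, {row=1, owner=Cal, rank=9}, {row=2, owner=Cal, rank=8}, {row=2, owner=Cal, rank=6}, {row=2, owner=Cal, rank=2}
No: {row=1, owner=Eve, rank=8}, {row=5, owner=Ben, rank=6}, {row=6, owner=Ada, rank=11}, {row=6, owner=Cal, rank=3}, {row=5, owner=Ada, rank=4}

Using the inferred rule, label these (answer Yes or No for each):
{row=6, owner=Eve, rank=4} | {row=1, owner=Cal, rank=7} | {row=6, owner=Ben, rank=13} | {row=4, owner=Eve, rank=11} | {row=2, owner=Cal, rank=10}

No, Yes, No, No, Yes

One predicate separates the groups cleanly: owner is Cal AND row ≤ 2.
{row=6, owner=Eve, rank=4} → owner is Eve, row = 6 → No.
{row=1, owner=Cal, rank=7} → owner is Cal, row = 1 → Yes.
{row=6, owner=Ben, rank=13} → owner is Ben, row = 6 → No.
{row=4, owner=Eve, rank=11} → owner is Eve, row = 4 → No.
{row=2, owner=Cal, rank=10} → owner is Cal, row = 2 → Yes.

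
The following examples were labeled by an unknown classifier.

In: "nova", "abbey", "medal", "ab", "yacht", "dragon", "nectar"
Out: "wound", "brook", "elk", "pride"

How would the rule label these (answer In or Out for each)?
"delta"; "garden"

In, In

Rule: contains 'a'. This holds for each 'In' example and fails for each 'Out' one.
"delta": In (has 'a').
"garden": In (has 'a').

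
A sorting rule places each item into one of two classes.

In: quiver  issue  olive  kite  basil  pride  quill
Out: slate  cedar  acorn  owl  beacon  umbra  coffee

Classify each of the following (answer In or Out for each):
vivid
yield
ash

In, In, Out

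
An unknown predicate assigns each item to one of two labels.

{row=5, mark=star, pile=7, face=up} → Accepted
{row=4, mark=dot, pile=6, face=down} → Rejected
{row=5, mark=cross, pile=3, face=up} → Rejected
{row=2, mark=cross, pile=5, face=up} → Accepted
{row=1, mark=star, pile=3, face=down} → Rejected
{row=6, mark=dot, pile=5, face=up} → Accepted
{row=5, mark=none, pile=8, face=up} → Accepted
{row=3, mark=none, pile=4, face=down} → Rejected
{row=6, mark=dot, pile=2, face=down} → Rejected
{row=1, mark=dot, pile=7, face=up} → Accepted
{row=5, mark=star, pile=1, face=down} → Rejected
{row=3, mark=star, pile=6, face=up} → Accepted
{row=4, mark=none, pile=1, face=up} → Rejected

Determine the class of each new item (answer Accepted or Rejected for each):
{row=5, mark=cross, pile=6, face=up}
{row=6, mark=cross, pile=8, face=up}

Accepted, Accepted

All 'Accepted' examples share one property — face is up AND pile ≥ 4 — and every 'Rejected' example lacks it.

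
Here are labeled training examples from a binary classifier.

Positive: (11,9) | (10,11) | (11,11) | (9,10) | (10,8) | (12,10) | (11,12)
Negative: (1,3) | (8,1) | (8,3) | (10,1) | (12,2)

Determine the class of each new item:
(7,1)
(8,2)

Negative, Negative

One predicate separates the groups cleanly: sum ≥ 18.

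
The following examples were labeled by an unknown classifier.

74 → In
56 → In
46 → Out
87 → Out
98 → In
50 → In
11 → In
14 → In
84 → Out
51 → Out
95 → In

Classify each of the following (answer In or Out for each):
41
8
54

In, In, Out

The pattern is that an item is 'In' exactly when: ≡ 2 (mod 3).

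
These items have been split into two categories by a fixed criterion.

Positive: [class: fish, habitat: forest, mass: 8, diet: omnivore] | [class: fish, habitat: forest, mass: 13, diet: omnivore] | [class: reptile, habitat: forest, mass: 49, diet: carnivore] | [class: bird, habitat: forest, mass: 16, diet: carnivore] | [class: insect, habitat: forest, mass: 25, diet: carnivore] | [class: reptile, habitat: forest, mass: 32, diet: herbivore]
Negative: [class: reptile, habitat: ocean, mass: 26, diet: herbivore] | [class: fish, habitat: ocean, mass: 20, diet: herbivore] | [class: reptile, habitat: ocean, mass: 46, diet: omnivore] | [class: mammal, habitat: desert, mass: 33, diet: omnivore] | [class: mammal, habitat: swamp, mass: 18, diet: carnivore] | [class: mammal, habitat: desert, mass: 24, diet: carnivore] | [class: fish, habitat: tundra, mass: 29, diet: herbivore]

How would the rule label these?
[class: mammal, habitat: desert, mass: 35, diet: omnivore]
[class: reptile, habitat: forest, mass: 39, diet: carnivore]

'Positive' ⟺ habitat is forest.
[class: mammal, habitat: desert, mass: 35, diet: omnivore]: habitat is desert, does not satisfy this → Negative.
[class: reptile, habitat: forest, mass: 39, diet: carnivore]: habitat is forest, satisfies this → Positive.

Negative, Positive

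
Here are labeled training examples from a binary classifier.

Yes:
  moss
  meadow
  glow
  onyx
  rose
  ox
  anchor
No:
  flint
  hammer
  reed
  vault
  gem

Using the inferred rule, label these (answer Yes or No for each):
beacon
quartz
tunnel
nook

A rule that fits every label: contains 'o' — true of each 'Yes' example, false of each 'No' one.
beacon: has 'o' — fits, so Yes.
quartz: no 'o' — does not satisfy this, so No.
tunnel: no 'o' — does not satisfy this, so No.
nook: has 'o' — fits, so Yes.

Yes, No, No, Yes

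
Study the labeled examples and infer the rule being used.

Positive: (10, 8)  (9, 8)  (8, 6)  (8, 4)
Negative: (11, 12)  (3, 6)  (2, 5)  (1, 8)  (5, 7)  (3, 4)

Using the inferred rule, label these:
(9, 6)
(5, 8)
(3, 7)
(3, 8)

The pattern is that an item is 'Positive' exactly when: first > second.

Positive, Negative, Negative, Negative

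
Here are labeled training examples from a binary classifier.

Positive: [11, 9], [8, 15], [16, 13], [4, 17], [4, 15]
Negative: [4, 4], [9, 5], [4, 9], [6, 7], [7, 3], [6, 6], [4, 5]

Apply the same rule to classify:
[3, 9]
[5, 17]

Negative, Positive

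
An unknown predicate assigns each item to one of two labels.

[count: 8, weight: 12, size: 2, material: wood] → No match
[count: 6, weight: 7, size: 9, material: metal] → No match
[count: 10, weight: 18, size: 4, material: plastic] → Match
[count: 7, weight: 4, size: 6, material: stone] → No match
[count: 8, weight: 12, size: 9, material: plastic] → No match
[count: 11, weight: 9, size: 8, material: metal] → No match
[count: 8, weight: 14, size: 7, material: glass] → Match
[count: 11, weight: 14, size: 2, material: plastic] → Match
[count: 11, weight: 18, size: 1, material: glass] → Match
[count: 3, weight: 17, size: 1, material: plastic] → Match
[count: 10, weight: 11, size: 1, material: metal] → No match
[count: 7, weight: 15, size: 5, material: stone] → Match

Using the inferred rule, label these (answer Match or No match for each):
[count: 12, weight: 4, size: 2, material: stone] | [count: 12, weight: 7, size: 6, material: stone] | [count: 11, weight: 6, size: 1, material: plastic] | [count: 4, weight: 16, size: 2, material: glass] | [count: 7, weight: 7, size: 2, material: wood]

Rule: weight ≥ 14. This holds for each 'Match' example and fails for each 'No match' one.
[count: 12, weight: 4, size: 2, material: stone] — weight = 4, hence No match. [count: 12, weight: 7, size: 6, material: stone] — weight = 7, hence No match. [count: 11, weight: 6, size: 1, material: plastic] — weight = 6, hence No match. [count: 4, weight: 16, size: 2, material: glass] — weight = 16, hence Match. [count: 7, weight: 7, size: 2, material: wood] — weight = 7, hence No match.

No match, No match, No match, Match, No match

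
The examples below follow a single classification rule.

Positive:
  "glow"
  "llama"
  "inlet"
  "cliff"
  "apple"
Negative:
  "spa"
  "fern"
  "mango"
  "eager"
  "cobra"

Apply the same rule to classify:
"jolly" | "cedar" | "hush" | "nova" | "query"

The classifier is using: contains 'l'.
"jolly": Positive (has 'l'). "cedar": Negative (no 'l'). "hush": Negative (no 'l'). "nova": Negative (no 'l'). "query": Negative (no 'l').

Positive, Negative, Negative, Negative, Negative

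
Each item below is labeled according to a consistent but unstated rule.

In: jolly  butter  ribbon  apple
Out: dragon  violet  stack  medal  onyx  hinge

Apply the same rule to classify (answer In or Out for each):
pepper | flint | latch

In, Out, Out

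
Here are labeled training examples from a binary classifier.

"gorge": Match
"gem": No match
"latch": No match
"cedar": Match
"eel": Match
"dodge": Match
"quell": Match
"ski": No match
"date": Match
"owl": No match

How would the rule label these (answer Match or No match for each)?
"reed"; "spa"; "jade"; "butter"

The rule appears to be: has ≥ 2 vowels.
"reed" — 2 vowels, hence Match. "spa" — 1 vowel, hence No match. "jade" — 2 vowels, hence Match. "butter" — 2 vowels, hence Match.

Match, No match, Match, Match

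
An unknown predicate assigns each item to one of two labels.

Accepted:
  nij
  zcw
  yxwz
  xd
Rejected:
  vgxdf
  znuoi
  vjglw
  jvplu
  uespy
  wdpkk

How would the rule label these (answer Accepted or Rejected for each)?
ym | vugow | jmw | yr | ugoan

The classifier is using: length ≤ 4.
ym: length 2 — checks out, so Accepted.
vugow: length 5 — fails the rule, so Rejected.
jmw: length 3 — checks out, so Accepted.
yr: length 2 — checks out, so Accepted.
ugoan: length 5 — fails the rule, so Rejected.

Accepted, Rejected, Accepted, Accepted, Rejected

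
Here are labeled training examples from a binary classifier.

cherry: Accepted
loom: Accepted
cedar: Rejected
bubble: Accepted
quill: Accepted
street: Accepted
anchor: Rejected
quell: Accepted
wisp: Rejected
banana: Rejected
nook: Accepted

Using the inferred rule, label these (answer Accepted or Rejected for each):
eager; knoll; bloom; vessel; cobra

Rejected, Accepted, Accepted, Accepted, Rejected

The pattern is that an item is 'Accepted' exactly when: has a double letter.
eager → no doubled letter → Rejected. knoll → 'll' doubled → Accepted. bloom → 'oo' doubled → Accepted. vessel → 'ss' doubled → Accepted. cobra → no doubled letter → Rejected.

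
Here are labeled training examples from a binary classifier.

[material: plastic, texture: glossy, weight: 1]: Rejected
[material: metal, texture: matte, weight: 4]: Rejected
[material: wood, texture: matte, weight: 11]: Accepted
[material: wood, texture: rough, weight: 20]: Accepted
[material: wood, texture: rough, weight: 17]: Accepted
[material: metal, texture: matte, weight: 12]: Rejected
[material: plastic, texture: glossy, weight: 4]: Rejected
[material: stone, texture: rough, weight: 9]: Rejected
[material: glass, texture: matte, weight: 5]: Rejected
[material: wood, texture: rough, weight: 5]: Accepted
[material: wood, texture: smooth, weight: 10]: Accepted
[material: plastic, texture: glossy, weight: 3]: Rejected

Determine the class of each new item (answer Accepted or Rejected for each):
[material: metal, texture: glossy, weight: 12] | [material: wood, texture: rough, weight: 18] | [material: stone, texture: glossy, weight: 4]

The rule appears to be: material is wood.
[material: metal, texture: glossy, weight: 12]: material is metal — fails this test, so Rejected.
[material: wood, texture: rough, weight: 18]: material is wood — matches, so Accepted.
[material: stone, texture: glossy, weight: 4]: material is stone — fails this test, so Rejected.

Rejected, Accepted, Rejected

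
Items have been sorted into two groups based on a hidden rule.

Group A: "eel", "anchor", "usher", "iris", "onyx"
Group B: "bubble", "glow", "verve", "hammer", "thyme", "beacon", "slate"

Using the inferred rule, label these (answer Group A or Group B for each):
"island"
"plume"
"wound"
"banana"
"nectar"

Group A, Group B, Group B, Group B, Group B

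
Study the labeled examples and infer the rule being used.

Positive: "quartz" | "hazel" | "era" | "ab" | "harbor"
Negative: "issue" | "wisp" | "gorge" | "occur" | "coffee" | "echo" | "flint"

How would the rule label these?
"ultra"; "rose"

Positive, Negative

A rule that fits every label: contains 'a' — true of each 'Positive' example, false of each 'Negative' one.
"ultra": has 'a' — has this property, so Positive. "rose": no 'a' — lacks this property, so Negative.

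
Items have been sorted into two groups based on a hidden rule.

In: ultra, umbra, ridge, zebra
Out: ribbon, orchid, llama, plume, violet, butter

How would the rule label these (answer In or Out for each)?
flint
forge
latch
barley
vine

Out, In, Out, Out, Out

Every 'In' example satisfies: odd length AND contains 'r'. None of the 'Out' examples do.
flint: length 5, no 'r' — lacks this property, so Out. forge: length 5, has 'r' — checks out, so In. latch: length 5, no 'r' — lacks this property, so Out. barley: length 6, has 'r' — lacks this property, so Out. vine: length 4, no 'r' — lacks this property, so Out.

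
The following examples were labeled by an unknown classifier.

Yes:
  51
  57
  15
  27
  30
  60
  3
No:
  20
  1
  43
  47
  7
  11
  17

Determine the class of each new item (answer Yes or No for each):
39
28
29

Yes, No, No

The pattern is that an item is 'Yes' exactly when: multiple of 3.
39 — 39 = 3·13, hence Yes.
28 — 28 = 3·9 + 1, hence No.
29 — 29 = 3·9 + 2, hence No.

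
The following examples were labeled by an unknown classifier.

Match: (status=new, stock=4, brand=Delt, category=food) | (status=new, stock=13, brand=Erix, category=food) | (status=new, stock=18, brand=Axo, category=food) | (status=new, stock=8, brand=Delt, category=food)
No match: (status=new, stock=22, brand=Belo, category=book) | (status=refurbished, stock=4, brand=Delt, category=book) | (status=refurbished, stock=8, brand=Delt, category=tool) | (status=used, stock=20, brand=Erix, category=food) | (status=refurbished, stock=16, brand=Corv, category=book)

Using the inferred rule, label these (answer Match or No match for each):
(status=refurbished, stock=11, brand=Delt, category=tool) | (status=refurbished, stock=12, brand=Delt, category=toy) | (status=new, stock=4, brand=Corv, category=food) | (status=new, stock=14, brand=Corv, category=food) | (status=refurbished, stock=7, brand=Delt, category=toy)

All 'Match' examples share one property — status is new AND category is food — and every 'No match' example lacks it.
(status=refurbished, stock=11, brand=Delt, category=tool): No match (status is refurbished, category is tool). (status=refurbished, stock=12, brand=Delt, category=toy): No match (status is refurbished, category is toy). (status=new, stock=4, brand=Corv, category=food): Match (status is new, category is food). (status=new, stock=14, brand=Corv, category=food): Match (status is new, category is food). (status=refurbished, stock=7, brand=Delt, category=toy): No match (status is refurbished, category is toy).

No match, No match, Match, Match, No match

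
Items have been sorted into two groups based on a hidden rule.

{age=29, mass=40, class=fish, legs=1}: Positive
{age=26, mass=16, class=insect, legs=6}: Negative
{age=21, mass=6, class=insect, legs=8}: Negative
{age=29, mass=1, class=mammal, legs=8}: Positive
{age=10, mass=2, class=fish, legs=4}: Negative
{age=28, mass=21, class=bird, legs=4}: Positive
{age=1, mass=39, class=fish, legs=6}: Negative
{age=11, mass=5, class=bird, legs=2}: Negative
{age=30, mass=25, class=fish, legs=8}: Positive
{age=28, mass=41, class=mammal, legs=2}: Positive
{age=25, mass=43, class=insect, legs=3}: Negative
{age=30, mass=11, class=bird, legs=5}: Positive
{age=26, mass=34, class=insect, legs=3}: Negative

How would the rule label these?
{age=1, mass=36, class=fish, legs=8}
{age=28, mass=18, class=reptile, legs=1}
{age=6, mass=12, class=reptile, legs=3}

Negative, Positive, Negative

'Positive' ⟺ age ≥ 28.
{age=1, mass=36, class=fish, legs=8}: age = 1 — does not pass, so Negative. {age=28, mass=18, class=reptile, legs=1}: age = 28 — fits, so Positive. {age=6, mass=12, class=reptile, legs=3}: age = 6 — does not pass, so Negative.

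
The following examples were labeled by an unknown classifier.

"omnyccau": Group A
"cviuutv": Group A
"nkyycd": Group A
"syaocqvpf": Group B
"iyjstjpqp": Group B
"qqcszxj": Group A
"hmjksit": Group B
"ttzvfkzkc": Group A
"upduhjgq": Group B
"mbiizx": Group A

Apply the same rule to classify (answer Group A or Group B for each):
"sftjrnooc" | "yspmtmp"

'Group A' ⟺ has a double letter.

Group A, Group B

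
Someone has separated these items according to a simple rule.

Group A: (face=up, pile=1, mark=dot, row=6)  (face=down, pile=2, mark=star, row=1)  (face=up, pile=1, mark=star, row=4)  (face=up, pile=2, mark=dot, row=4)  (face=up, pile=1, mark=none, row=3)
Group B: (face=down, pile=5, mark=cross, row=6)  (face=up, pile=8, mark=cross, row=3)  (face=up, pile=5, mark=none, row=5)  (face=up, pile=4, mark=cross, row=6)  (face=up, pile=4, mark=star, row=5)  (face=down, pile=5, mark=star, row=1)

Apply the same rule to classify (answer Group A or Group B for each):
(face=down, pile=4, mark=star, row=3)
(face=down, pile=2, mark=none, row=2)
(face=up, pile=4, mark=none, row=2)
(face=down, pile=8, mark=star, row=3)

Group B, Group A, Group B, Group B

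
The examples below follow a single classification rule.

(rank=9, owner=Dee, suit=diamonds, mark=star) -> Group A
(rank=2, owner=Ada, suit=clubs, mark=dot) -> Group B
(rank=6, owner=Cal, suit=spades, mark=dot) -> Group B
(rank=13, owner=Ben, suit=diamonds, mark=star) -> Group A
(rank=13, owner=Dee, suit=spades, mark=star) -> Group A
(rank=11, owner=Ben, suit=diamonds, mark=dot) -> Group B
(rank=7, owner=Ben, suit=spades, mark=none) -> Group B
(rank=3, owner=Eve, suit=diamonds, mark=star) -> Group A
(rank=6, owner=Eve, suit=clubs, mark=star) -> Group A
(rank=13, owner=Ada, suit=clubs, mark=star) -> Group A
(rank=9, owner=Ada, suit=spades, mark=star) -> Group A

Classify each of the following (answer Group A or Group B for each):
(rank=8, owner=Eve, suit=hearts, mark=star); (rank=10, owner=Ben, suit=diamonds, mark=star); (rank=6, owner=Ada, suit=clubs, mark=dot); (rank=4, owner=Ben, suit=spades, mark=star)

Group A, Group A, Group B, Group A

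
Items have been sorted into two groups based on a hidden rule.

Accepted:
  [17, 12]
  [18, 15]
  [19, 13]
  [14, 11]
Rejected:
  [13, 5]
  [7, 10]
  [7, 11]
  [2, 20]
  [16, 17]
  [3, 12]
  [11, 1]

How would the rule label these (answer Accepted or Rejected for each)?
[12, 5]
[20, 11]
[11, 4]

Rejected, Accepted, Rejected

The classifier is using: first > second AND sum ≥ 22.
[12, 5]: 12 > 5, 12+5 = 17, does not satisfy this → Rejected.
[20, 11]: 20 > 11, 20+11 = 31, satisfies this → Accepted.
[11, 4]: 11 > 4, 11+4 = 15, does not satisfy this → Rejected.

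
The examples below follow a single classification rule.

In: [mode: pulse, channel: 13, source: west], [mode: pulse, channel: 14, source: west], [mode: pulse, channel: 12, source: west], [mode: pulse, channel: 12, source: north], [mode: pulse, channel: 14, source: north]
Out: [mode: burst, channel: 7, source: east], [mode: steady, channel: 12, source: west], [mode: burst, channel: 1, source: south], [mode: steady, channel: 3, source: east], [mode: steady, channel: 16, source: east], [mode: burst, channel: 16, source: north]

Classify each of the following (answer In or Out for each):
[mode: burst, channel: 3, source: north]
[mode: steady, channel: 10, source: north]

Out, Out

Comparing the two groups points to one rule — mode is pulse.
[mode: burst, channel: 3, source: north]: mode is burst, does not pass → Out. [mode: steady, channel: 10, source: north]: mode is steady, does not pass → Out.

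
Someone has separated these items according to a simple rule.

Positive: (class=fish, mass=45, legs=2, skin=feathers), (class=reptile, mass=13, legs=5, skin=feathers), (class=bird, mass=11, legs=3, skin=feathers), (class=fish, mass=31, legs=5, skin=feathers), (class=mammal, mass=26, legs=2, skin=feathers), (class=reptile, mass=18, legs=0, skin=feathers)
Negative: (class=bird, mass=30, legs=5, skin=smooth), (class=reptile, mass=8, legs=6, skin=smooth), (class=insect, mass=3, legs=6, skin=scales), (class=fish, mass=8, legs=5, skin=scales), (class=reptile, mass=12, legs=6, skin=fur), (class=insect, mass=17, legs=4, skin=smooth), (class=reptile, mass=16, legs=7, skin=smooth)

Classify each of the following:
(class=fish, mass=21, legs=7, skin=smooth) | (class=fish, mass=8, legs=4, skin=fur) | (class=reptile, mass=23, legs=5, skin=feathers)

Rule: skin is feathers. This holds for each 'Positive' example and fails for each 'Negative' one.
(class=fish, mass=21, legs=7, skin=smooth): Negative (skin is smooth).
(class=fish, mass=8, legs=4, skin=fur): Negative (skin is fur).
(class=reptile, mass=23, legs=5, skin=feathers): Positive (skin is feathers).

Negative, Negative, Positive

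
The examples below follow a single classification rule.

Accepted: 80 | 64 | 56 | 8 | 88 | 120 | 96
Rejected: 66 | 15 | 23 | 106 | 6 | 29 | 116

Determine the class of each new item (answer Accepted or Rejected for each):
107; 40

Rejected, Accepted

Comparing the two groups points to one rule — multiple of 8.
Rejected: 107, since 107 = 8·13 + 3.
Accepted: 40, since 40 = 8·5.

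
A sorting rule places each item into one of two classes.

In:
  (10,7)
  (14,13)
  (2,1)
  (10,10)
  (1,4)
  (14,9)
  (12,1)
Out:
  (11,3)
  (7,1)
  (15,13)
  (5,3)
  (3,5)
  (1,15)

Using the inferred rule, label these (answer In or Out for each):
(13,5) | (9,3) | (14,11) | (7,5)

One predicate separates the groups cleanly: product is even.

Out, Out, In, Out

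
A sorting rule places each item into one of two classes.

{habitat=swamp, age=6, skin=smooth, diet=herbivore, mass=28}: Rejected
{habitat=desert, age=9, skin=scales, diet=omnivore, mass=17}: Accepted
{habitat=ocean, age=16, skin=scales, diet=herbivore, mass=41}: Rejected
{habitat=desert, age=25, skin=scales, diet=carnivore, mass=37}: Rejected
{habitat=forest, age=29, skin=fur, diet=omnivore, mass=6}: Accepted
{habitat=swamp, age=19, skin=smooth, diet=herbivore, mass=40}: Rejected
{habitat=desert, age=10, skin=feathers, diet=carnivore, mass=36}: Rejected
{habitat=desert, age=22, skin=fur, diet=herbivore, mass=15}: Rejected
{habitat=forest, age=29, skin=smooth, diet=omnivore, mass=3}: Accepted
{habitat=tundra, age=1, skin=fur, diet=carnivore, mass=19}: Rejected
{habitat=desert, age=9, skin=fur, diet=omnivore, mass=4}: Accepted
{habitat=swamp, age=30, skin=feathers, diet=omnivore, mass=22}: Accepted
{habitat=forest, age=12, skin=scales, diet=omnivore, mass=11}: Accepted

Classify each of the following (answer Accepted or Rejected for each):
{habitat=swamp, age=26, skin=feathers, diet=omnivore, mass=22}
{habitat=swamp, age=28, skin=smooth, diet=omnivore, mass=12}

Accepted, Accepted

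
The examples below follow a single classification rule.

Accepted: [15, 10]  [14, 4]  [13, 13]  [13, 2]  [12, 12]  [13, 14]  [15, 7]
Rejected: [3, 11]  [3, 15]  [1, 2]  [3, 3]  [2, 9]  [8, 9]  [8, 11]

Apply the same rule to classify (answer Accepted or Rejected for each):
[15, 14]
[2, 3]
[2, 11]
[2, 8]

The simplest hypothesis consistent with all the labels is: first ≥ 9.
[15, 14] → first 15 → Accepted. [2, 3] → first 2 → Rejected. [2, 11] → first 2 → Rejected. [2, 8] → first 2 → Rejected.

Accepted, Rejected, Rejected, Rejected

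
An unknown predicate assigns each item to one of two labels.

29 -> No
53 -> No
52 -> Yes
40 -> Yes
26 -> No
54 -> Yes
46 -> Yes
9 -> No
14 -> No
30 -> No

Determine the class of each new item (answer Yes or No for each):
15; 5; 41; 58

Rule: even AND at least 40. This holds for each 'Yes' example and fails for each 'No' one.
15: 15 is odd, 15 < 40 — fails this test, so No.
5: 5 is odd, 5 < 40 — fails this test, so No.
41: 41 is odd, 41 ≥ 40 — fails this test, so No.
58: 58 is even, 58 ≥ 40 — matches, so Yes.

No, No, No, Yes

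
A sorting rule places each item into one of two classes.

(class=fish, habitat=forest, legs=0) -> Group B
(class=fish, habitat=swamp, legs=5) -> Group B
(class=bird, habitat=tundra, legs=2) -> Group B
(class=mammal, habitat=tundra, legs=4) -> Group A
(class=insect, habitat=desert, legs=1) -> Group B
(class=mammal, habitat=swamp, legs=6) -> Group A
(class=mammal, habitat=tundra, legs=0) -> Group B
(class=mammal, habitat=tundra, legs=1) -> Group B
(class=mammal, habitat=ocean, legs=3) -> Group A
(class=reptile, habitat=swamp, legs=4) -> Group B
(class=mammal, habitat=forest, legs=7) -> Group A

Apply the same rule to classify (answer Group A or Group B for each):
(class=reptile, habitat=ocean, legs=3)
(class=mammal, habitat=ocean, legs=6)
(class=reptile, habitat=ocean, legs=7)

Group B, Group A, Group B

The pattern is that an item is 'Group A' exactly when: class is mammal AND legs ≥ 2.
Group B: (class=reptile, habitat=ocean, legs=3), since class is reptile, legs = 3. Group A: (class=mammal, habitat=ocean, legs=6), since class is mammal, legs = 6. Group B: (class=reptile, habitat=ocean, legs=7), since class is reptile, legs = 7.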